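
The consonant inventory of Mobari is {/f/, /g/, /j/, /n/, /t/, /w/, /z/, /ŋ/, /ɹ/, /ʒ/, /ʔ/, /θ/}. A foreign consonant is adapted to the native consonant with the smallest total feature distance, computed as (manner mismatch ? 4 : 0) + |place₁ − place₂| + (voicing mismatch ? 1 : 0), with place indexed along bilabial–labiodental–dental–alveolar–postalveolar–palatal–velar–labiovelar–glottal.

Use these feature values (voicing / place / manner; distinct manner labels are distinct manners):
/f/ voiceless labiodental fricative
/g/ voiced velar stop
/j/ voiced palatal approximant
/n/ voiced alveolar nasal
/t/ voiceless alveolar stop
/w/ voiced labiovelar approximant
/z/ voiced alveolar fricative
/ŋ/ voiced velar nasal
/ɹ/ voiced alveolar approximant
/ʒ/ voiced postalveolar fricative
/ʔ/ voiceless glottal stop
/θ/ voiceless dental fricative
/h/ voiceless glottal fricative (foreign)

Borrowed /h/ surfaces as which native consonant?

ʔ

/ʔ/ is closest: manner differs (fricative→stop, +4), place distance 0 (glottal→glottal), same voicing; total 4. Next closest is /ʒ/ at distance 5.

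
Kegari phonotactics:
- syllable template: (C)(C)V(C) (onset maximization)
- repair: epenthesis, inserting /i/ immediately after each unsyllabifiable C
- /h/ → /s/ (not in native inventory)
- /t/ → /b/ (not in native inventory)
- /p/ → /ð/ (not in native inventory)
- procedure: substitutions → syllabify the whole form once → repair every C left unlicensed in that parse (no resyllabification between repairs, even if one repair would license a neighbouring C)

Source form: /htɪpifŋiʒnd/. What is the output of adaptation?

sbɪðifŋiʒnidi

Substitution: /h/ → /s/, /t/ → /b/, /p/ → /ð/, giving /sbɪðifŋiʒnd/.
The consonants /n/, /d/ cannot be parsed into a legal (C)(C)V(C) syllable (at most one coda consonant is licensed; onsets may contain at most 2 consonants).
Inserting the epenthetic vowel yields /n/ → /ni/, /d/ → /di/.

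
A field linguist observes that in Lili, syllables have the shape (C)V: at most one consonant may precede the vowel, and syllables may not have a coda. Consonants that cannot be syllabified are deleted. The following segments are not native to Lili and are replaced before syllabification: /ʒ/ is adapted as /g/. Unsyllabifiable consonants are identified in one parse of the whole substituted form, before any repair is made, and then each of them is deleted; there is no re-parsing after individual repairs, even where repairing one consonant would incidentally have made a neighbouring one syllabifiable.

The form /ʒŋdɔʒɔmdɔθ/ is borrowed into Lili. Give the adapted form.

dɔgɔdɔ

Substitution: /ʒ/ → /g/, giving /gŋdɔgɔmdɔθ/.
The consonants /g/, /ŋ/, /m/, /θ/ cannot be parsed into a legal (C)V syllable (no codas are permitted; onsets are limited to one consonant).
Each unlicensed consonant is deleted: /g/, /ŋ/, /m/, /θ/.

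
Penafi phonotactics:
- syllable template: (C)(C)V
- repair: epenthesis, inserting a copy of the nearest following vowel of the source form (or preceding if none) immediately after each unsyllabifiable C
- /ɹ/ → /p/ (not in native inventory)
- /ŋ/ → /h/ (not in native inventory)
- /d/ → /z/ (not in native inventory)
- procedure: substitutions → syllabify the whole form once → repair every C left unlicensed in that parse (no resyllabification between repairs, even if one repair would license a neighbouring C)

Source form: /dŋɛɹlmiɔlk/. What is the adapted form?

zhɛpilmiɔlɔkɔ

Substitution: /d/ → /z/, /ŋ/ → /h/, /ɹ/ → /p/, giving /zhɛplmiɔlk/.
The consonants /p/, /l/, /k/ cannot be parsed into a legal (C)(C)V syllable (no codas are permitted; onsets may contain at most 2 consonants).
Inserting the epenthetic vowel yields /p/ → /pi/, /l/ → /lɔ/, /k/ → /kɔ/.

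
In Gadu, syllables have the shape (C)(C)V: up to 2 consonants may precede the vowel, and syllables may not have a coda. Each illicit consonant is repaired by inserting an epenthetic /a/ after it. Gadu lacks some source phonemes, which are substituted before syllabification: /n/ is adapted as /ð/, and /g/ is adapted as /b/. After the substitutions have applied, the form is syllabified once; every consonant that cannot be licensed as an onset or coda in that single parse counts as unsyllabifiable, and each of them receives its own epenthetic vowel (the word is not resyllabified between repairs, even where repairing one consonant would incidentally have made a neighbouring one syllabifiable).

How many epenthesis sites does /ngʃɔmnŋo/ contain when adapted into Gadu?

After substitution the input is /ðbʃɔmðŋo/.
The unsyllabifiable consonants are /ð/, /m/; each receives one epenthetic vowel.

2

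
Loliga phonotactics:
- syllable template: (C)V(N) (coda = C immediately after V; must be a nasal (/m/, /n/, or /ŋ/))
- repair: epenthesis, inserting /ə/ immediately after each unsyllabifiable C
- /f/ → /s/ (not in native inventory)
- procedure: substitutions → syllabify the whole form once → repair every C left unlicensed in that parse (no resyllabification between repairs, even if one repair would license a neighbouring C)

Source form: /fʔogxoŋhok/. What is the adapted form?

səʔogəxoŋhokə

Substitution: /f/ → /s/, giving /sʔogxoŋhok/.
The consonants /s/, /g/, /k/ cannot be parsed into a legal (C)V(N) syllable (only a nasal (/m/, /n/, or /ŋ/) is licensed in coda position; onsets are limited to one consonant).
Each unlicensed consonant becomes the onset of a new syllable: /s/ → /sə/, /g/ → /gə/, /k/ → /kə/.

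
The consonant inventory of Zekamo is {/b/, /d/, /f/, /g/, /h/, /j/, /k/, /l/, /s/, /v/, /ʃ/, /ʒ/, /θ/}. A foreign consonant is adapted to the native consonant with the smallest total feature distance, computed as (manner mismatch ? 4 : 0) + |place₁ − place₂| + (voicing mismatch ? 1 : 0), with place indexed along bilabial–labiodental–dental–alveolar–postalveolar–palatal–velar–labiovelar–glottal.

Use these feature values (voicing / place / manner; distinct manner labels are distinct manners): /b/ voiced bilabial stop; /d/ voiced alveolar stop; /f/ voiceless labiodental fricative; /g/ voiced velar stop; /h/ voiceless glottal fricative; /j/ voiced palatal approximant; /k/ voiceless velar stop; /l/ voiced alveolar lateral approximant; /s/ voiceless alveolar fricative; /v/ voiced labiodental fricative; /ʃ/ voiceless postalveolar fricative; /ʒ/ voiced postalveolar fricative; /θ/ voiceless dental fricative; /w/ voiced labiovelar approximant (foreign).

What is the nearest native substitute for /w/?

j

/j/ is closest: same manner (approximant), place distance 2 (labiovelar→palatal), same voicing; total 2. Next closest is /g/ at distance 5.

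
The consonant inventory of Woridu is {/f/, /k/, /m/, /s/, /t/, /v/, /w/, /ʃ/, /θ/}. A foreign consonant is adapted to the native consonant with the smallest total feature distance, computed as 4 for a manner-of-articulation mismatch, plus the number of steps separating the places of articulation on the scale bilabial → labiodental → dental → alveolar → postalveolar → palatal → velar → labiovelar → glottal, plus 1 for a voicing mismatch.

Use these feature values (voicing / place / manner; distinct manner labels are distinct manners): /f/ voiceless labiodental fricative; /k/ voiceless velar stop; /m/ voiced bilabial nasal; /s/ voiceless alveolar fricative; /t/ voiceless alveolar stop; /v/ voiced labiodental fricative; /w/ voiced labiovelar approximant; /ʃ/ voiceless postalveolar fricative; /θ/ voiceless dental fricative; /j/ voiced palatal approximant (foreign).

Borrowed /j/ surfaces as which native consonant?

w

/w/ is closest: same manner (approximant), place distance 2 (palatal→labiovelar), same voicing; total 2. Next closest is /k/ at distance 6.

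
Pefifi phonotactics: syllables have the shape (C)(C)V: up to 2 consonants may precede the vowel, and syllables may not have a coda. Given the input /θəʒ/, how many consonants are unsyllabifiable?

Under (C)(C)V, the unsyllabifiable consonants are /ʒ/ (no codas are permitted; onsets may contain at most 2 consonants).

1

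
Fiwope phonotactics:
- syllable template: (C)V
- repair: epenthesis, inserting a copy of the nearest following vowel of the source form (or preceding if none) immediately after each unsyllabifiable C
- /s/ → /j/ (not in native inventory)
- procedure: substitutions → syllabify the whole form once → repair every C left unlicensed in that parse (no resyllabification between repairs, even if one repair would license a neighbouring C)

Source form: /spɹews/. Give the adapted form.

Substitution: /s/ → /j/, giving /jpɹewj/.
The consonants /j/, /p/, /w/, /j/ cannot be parsed into a legal (C)V syllable (no codas are permitted; onsets are limited to one consonant).
Epenthesis after each stranded consonant: /j/ → /je/, /p/ → /pe/, /w/ → /we/, /j/ → /je/.

jepeɹeweje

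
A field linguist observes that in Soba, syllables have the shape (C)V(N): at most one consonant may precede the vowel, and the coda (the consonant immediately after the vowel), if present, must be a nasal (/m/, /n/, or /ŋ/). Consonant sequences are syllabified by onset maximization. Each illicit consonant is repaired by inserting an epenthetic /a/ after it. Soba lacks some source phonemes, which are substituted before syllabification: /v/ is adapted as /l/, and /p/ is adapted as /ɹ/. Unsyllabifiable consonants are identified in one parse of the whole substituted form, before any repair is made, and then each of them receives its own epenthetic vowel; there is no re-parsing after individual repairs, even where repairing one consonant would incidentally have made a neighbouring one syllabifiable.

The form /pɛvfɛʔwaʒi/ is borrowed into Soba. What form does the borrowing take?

ɹɛlafɛʔawaʒi

Substitution: /p/ → /ɹ/, /v/ → /l/, giving /ɹɛlfɛʔwaʒi/.
Syllabifying with onset maximization leaves /l/, /ʔ/ stranded (only a nasal (/m/, /n/, or /ŋ/) is licensed in coda position; onsets are limited to one consonant).
Each unlicensed consonant becomes the onset of a new syllable: /l/ → /la/, /ʔ/ → /ʔa/.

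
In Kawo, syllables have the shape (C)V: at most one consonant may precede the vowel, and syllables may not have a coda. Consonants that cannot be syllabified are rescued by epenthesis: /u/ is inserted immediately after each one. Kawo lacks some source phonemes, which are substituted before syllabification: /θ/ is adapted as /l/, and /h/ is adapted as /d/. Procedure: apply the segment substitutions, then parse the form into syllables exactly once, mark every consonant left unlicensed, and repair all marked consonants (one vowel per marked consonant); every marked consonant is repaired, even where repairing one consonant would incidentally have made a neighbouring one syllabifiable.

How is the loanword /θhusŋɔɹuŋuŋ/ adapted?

Substitution: /θ/ → /l/, /h/ → /d/, giving /ldusŋɔɹuŋuŋ/.
Under (C)V, the unsyllabifiable consonants are /l/, /s/, /ŋ/ (no codas are permitted; onsets are limited to one consonant).
Each unlicensed consonant becomes the onset of a new syllable: /l/ → /lu/, /s/ → /su/, /ŋ/ → /ŋu/.

ludusuŋɔɹuŋuŋu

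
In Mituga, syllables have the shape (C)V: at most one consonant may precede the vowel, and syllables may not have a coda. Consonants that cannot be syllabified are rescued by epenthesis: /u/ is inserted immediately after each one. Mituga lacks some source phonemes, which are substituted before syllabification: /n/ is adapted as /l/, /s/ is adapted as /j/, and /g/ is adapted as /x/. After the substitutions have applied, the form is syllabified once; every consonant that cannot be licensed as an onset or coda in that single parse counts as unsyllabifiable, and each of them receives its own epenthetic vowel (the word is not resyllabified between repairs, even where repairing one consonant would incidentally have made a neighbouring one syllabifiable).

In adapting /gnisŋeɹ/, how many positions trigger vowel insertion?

After substitution the input is /xlijŋeɹ/.
The unsyllabifiable consonants are /x/, /j/, /ɹ/; each receives one epenthetic vowel.

3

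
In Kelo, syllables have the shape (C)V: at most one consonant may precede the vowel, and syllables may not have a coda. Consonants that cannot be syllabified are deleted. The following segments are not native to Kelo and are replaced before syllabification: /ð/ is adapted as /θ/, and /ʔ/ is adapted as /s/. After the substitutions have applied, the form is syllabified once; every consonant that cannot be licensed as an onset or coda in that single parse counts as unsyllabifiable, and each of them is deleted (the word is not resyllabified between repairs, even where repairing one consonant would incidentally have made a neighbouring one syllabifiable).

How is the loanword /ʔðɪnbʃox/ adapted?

θɪʃo

Substitution: /ʔ/ → /s/, /ð/ → /θ/, giving /sθɪnbʃox/.
The consonants /s/, /n/, /b/, /x/ cannot be parsed into a legal (C)V syllable (no codas are permitted; onsets are limited to one consonant).
Each unlicensed consonant is deleted: /s/, /n/, /b/, /x/.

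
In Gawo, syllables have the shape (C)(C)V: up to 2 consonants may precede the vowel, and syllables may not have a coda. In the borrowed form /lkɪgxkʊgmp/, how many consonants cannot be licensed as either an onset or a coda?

4

Under (C)(C)V, the unsyllabifiable consonants are /g/, /g/, /m/, /p/ (no codas are permitted; onsets may contain at most 2 consonants).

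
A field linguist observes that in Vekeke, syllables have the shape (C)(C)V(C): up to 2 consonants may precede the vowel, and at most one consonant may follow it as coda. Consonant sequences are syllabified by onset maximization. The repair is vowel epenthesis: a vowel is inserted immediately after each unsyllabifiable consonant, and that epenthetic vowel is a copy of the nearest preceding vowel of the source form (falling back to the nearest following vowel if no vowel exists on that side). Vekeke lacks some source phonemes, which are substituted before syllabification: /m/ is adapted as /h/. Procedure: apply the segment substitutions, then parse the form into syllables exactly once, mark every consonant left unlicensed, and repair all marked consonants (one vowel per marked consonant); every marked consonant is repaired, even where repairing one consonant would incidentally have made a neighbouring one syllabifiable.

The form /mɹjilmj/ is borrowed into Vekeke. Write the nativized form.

hiɹjilhiji

Substitution: /m/ → /h/, giving /hɹjilhj/.
Under (C)(C)V(C), the unsyllabifiable consonants are /h/, /h/, /j/ (at most one coda consonant is licensed; onsets may contain at most 2 consonants).
Epenthesis after each stranded consonant: /h/ → /hi/, /h/ → /hi/, /j/ → /ji/.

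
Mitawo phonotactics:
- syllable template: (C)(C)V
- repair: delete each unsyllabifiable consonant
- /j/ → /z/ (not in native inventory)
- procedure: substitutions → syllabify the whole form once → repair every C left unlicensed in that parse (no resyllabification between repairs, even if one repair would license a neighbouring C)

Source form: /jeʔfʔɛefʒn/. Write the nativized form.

zefʔɛe

Substitution: /j/ → /z/, giving /zeʔfʔɛefʒn/.
Syllabifying with onset maximization leaves /ʔ/, /f/, /ʒ/, /n/ stranded (no codas are permitted; onsets may contain at most 2 consonants).
Each unlicensed consonant is deleted: /ʔ/, /f/, /ʒ/, /n/.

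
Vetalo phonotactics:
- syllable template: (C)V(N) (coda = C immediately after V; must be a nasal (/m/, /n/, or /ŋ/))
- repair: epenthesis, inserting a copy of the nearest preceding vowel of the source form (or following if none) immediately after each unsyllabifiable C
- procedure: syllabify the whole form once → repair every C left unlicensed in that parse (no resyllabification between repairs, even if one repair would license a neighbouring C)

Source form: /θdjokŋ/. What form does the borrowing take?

The consonants /θ/, /d/, /k/, /ŋ/ cannot be parsed into a legal (C)V(N) syllable (only a nasal (/m/, /n/, or /ŋ/) is licensed in coda position; onsets are limited to one consonant).
Epenthesis after each stranded consonant: /θ/ → /θo/, /d/ → /do/, /k/ → /ko/, /ŋ/ → /ŋo/.

θodojokoŋo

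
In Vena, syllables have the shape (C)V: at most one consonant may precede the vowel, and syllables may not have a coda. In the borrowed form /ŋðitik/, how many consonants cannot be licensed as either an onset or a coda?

The consonants /ŋ/, /k/ cannot be parsed into a legal (C)V syllable (no codas are permitted; onsets are limited to one consonant).

2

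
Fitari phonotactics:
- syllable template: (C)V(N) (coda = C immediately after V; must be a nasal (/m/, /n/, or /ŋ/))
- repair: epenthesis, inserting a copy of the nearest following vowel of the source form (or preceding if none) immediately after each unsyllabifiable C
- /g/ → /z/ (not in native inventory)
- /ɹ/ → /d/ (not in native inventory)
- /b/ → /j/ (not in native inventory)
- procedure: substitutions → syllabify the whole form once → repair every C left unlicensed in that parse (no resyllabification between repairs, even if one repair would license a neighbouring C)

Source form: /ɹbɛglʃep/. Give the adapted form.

dɛjɛzeleʃepe

Substitution: /ɹ/ → /d/, /b/ → /j/, /g/ → /z/, giving /djɛzlʃep/.
Syllabifying with onset maximization leaves /d/, /z/, /l/, /p/ stranded (only a nasal (/m/, /n/, or /ŋ/) is licensed in coda position; onsets are limited to one consonant).
Inserting the epenthetic vowel yields /d/ → /dɛ/, /z/ → /ze/, /l/ → /le/, /p/ → /pe/.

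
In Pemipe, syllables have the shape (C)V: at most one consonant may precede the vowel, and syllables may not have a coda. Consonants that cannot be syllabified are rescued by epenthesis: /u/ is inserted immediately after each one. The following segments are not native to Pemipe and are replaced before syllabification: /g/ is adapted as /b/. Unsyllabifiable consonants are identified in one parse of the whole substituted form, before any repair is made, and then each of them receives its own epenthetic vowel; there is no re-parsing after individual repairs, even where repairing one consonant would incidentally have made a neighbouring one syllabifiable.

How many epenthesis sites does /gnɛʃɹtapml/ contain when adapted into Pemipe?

After substitution the input is /bnɛʃɹtapml/.
The unsyllabifiable consonants are /b/, /ʃ/, /ɹ/, /p/, /m/, /l/; each receives one epenthetic vowel.

6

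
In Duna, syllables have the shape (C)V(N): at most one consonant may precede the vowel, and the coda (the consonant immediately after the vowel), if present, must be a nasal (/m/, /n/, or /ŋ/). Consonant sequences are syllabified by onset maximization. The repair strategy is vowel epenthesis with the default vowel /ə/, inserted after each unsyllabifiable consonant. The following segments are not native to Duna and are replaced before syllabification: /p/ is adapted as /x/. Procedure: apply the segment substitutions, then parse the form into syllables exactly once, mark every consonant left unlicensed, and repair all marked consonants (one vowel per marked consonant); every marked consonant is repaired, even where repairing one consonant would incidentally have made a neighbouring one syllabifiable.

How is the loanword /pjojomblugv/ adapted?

Substitution: /p/ → /x/, giving /xjojomblugv/.
The consonants /x/, /b/, /g/, /v/ cannot be parsed into a legal (C)V(N) syllable (only a nasal (/m/, /n/, or /ŋ/) is licensed in coda position; onsets are limited to one consonant).
Each unlicensed consonant becomes the onset of a new syllable: /x/ → /xə/, /b/ → /bə/, /g/ → /gə/, /v/ → /və/.

xəjojombəlugəvə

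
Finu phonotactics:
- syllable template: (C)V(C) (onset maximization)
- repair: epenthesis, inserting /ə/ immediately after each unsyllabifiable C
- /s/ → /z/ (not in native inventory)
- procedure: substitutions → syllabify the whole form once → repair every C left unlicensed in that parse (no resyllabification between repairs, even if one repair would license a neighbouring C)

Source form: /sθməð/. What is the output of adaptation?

Substitution: /s/ → /z/, giving /zθməð/.
Under (C)V(C), the unsyllabifiable consonants are /z/, /θ/ (at most one coda consonant is licensed; onsets are limited to one consonant).
Epenthesis after each stranded consonant: /z/ → /zə/, /θ/ → /θə/.

zəθəməð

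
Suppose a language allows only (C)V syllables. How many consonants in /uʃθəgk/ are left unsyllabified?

Under (C)V, the unsyllabifiable consonants are /ʃ/, /g/, /k/ (no codas are permitted; onsets are limited to one consonant).

3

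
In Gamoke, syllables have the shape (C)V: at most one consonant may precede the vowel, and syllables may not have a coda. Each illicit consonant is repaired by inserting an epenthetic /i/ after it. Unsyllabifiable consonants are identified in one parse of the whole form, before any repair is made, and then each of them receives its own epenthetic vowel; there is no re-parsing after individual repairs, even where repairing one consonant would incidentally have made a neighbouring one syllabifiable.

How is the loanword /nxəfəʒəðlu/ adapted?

The consonants /n/, /ð/ cannot be parsed into a legal (C)V syllable (no codas are permitted; onsets are limited to one consonant).
Epenthesis after each stranded consonant: /n/ → /ni/, /ð/ → /ði/.

nixəfəʒəðilu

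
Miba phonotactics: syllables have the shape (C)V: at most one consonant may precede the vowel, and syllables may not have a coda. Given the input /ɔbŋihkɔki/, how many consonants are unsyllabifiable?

Under (C)V, the unsyllabifiable consonants are /b/, /h/ (no codas are permitted; onsets are limited to one consonant).

2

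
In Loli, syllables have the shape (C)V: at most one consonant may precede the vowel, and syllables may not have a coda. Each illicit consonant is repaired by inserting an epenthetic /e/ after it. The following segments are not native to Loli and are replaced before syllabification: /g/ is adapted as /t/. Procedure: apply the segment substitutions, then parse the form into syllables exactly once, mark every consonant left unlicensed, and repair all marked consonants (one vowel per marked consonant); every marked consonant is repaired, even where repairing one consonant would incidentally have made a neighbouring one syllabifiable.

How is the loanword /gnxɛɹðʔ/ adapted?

Substitution: /g/ → /t/, giving /tnxɛɹðʔ/.
Under (C)V, the unsyllabifiable consonants are /t/, /n/, /ɹ/, /ð/, /ʔ/ (no codas are permitted; onsets are limited to one consonant).
Epenthesis after each stranded consonant: /t/ → /te/, /n/ → /ne/, /ɹ/ → /ɹe/, /ð/ → /ðe/, /ʔ/ → /ʔe/.

tenexɛɹeðeʔe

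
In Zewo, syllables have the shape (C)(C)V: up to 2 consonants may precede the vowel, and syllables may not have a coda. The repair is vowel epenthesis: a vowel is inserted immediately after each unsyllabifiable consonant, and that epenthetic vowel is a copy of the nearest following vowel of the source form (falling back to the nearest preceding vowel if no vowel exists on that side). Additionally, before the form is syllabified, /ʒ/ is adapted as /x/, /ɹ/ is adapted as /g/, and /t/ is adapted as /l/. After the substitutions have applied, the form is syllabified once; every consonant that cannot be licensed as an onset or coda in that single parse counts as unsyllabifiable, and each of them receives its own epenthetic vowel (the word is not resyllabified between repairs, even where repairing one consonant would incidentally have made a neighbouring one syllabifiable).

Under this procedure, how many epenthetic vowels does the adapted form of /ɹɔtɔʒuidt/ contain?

After substitution the input is /gɔlɔxuidl/.
The unsyllabifiable consonants are /d/, /l/; each receives one epenthetic vowel.

2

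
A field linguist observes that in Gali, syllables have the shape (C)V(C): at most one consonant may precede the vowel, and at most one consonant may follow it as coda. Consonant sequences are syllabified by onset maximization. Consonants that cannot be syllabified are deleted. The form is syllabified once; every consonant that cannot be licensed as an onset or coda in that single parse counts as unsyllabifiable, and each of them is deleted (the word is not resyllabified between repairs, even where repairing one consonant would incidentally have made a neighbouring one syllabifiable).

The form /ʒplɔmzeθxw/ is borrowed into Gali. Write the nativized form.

The consonants /ʒ/, /p/, /x/, /w/ cannot be parsed into a legal (C)V(C) syllable (at most one coda consonant is licensed; onsets are limited to one consonant).
Each unlicensed consonant is deleted: /ʒ/, /p/, /x/, /w/.

lɔmzeθ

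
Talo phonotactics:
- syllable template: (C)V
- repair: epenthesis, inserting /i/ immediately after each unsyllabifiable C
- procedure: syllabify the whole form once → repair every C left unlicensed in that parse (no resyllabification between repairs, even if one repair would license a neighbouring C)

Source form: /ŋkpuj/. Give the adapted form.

Syllabifying with onset maximization leaves /ŋ/, /k/, /j/ stranded (no codas are permitted; onsets are limited to one consonant).
Inserting the epenthetic vowel yields /ŋ/ → /ŋi/, /k/ → /ki/, /j/ → /ji/.

ŋikipuji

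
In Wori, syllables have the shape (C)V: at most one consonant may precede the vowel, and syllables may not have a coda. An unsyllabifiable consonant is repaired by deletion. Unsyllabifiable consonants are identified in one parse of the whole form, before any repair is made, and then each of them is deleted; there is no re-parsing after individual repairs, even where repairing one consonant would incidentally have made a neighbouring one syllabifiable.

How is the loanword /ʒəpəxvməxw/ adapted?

ʒəpəmə

Under (C)V, the unsyllabifiable consonants are /x/, /v/, /x/, /w/ (no codas are permitted; onsets are limited to one consonant).
Deleting the stranded consonants removes /x/, /v/, /x/, /w/.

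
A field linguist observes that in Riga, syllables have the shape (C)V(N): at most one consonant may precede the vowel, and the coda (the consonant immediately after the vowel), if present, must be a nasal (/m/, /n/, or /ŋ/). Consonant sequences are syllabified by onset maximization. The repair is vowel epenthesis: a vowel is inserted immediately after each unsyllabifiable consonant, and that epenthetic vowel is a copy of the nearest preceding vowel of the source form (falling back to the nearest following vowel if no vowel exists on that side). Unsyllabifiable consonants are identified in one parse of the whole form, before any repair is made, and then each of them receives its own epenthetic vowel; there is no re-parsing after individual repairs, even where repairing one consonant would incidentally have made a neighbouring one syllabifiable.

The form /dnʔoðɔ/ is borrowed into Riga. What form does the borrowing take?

Under (C)V(N), the unsyllabifiable consonants are /d/, /n/ (only a nasal (/m/, /n/, or /ŋ/) is licensed in coda position; onsets are limited to one consonant).
Epenthesis after each stranded consonant: /d/ → /do/, /n/ → /no/.

donoʔoðɔ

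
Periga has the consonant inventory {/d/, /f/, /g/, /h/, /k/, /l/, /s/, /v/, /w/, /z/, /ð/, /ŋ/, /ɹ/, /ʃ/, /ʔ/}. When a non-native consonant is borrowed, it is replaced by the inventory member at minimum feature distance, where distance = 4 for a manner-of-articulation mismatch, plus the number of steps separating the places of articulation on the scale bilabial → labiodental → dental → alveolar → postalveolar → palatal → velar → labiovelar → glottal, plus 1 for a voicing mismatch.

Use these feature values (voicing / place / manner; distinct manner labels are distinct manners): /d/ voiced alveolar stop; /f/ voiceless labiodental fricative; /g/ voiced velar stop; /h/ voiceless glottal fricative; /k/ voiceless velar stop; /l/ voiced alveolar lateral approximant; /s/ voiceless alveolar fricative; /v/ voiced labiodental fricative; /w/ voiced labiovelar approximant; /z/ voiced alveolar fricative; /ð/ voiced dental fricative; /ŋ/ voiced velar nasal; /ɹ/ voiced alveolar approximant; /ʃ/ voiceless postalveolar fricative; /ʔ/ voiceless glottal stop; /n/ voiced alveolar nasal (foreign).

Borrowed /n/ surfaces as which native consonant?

ŋ

/ŋ/ is closest: same manner (nasal), place distance 3 (alveolar→velar), same voicing; total 3. Next closest is /d/ at distance 4.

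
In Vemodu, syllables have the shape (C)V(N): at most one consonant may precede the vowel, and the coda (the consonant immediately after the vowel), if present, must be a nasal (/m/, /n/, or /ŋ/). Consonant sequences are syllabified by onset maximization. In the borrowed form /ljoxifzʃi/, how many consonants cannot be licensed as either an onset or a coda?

3

The consonants /l/, /f/, /z/ cannot be parsed into a legal (C)V(N) syllable (only a nasal (/m/, /n/, or /ŋ/) is licensed in coda position; onsets are limited to one consonant).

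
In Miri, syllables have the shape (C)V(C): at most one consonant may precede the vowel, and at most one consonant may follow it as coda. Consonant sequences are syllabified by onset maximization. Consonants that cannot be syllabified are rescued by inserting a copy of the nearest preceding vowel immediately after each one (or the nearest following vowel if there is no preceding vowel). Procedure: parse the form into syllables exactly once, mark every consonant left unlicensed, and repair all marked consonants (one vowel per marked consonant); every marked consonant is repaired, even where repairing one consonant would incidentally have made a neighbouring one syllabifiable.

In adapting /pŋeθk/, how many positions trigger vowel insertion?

The unsyllabifiable consonants are /p/, /k/; each receives one epenthetic vowel.

2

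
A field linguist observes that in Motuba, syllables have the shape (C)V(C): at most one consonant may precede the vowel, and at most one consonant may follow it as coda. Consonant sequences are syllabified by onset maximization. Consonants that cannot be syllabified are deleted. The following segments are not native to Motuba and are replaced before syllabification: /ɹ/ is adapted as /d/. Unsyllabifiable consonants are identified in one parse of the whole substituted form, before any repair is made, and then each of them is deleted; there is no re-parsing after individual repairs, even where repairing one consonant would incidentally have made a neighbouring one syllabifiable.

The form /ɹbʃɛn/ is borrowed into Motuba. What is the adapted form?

Substitution: /ɹ/ → /d/, giving /dbʃɛn/.
Syllabifying with onset maximization leaves /d/, /b/ stranded (at most one coda consonant is licensed; onsets are limited to one consonant).
Each unlicensed consonant is deleted: /d/, /b/.

ʃɛn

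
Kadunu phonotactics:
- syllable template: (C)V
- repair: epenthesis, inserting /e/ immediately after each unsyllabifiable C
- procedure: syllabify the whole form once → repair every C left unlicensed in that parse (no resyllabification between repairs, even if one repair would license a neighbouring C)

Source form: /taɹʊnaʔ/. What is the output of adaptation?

The consonants /ʔ/ cannot be parsed into a legal (C)V syllable (no codas are permitted; onsets are limited to one consonant).
Epenthesis after each stranded consonant: /ʔ/ → /ʔe/.

taɹʊnaʔe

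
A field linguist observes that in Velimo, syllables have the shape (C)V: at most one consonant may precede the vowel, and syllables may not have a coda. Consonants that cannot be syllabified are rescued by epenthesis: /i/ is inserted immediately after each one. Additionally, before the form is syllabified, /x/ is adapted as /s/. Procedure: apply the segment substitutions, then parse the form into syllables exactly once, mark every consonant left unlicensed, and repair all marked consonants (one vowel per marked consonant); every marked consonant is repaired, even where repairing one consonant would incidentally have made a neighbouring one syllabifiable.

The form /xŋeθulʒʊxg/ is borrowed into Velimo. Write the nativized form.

siŋeθuliʒʊsigi

Substitution: /x/ → /s/, giving /sŋeθulʒʊsg/.
Syllabifying with onset maximization leaves /s/, /l/, /s/, /g/ stranded (no codas are permitted; onsets are limited to one consonant).
Epenthesis after each stranded consonant: /s/ → /si/, /l/ → /li/, /s/ → /si/, /g/ → /gi/.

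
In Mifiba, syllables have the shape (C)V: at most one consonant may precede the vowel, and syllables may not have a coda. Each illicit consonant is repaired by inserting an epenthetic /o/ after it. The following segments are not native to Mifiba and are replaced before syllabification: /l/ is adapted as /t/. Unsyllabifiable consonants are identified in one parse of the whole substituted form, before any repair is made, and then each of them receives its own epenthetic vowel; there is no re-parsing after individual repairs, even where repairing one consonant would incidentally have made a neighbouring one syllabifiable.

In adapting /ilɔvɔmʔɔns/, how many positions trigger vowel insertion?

After substitution the input is /itɔvɔmʔɔns/.
The unsyllabifiable consonants are /m/, /n/, /s/; each receives one epenthetic vowel.

3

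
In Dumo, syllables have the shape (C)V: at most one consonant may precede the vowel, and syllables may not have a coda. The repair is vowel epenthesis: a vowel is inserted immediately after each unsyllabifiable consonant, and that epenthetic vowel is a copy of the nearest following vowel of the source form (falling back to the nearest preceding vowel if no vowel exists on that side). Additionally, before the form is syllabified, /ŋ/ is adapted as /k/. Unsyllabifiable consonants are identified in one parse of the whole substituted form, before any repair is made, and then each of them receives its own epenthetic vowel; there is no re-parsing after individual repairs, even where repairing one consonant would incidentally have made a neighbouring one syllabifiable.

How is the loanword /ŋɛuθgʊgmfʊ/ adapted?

Substitution: /ŋ/ → /k/, giving /kɛuθgʊgmfʊ/.
Under (C)V, the unsyllabifiable consonants are /θ/, /g/, /m/ (no codas are permitted; onsets are limited to one consonant).
Inserting the epenthetic vowel yields /θ/ → /θʊ/, /g/ → /gʊ/, /m/ → /mʊ/.

kɛuθʊgʊgʊmʊfʊ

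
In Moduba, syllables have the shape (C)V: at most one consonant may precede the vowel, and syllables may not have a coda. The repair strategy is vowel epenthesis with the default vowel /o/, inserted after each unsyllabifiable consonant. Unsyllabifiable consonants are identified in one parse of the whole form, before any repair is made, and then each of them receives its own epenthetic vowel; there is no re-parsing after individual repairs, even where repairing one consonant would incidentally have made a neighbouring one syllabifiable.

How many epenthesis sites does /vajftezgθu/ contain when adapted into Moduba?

The unsyllabifiable consonants are /j/, /f/, /z/, /g/; each receives one epenthetic vowel.

4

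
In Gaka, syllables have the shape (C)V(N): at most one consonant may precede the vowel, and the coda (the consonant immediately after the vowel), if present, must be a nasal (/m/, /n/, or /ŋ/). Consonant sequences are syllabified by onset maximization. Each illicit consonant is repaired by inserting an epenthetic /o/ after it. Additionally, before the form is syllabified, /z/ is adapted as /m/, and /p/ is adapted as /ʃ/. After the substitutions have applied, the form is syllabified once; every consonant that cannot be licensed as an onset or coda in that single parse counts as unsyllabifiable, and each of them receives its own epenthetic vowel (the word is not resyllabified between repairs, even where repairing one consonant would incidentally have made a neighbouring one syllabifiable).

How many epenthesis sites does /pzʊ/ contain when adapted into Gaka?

1

After substitution the input is /ʃmʊ/.
The unsyllabifiable consonants are /ʃ/; each receives one epenthetic vowel.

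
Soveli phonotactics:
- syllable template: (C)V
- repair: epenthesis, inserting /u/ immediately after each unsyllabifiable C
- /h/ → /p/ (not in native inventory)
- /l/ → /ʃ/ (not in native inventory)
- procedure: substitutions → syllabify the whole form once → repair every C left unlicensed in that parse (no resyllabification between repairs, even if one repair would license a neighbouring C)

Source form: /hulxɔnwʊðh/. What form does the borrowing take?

puʃuxɔnuwʊðupu

Substitution: /h/ → /p/, /l/ → /ʃ/, giving /puʃxɔnwʊðp/.
Under (C)V, the unsyllabifiable consonants are /ʃ/, /n/, /ð/, /p/ (no codas are permitted; onsets are limited to one consonant).
Epenthesis after each stranded consonant: /ʃ/ → /ʃu/, /n/ → /nu/, /ð/ → /ðu/, /p/ → /pu/.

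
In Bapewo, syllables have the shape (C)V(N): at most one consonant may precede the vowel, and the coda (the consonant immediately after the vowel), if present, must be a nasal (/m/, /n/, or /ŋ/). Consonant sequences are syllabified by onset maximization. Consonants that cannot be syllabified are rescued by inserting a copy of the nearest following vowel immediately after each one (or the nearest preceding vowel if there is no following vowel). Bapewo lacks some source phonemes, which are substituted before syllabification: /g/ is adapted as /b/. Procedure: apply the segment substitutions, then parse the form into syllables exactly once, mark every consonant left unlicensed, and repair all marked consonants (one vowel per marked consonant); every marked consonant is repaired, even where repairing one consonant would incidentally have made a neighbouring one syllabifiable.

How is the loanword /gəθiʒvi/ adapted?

Substitution: /g/ → /b/, giving /bəθiʒvi/.
The consonants /ʒ/ cannot be parsed into a legal (C)V(N) syllable (only a nasal (/m/, /n/, or /ŋ/) is licensed in coda position; onsets are limited to one consonant).
Epenthesis after each stranded consonant: /ʒ/ → /ʒi/.

bəθiʒivi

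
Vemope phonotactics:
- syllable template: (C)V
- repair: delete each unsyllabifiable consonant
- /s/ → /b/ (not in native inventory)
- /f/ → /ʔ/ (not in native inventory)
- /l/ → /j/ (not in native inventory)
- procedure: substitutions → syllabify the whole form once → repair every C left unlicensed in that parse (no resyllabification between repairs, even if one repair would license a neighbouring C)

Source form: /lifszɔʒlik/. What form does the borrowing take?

jizɔji

Substitution: /l/ → /j/, /f/ → /ʔ/, /s/ → /b/, giving /jiʔbzɔʒjik/.
The consonants /ʔ/, /b/, /ʒ/, /k/ cannot be parsed into a legal (C)V syllable (no codas are permitted; onsets are limited to one consonant).
Deletion applies to /ʔ/, /b/, /ʒ/, /k/.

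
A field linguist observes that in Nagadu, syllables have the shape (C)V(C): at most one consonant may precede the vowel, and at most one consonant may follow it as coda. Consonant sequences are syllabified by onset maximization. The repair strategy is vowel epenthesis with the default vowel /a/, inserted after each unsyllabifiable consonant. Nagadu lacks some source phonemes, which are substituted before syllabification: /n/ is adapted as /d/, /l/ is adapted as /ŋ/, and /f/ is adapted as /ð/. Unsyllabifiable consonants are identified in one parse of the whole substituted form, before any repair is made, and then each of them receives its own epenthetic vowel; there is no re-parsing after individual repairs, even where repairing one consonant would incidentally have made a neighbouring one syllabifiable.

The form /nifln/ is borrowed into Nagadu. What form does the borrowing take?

diðŋada

Substitution: /n/ → /d/, /f/ → /ð/, /l/ → /ŋ/, giving /diðŋd/.
Under (C)V(C), the unsyllabifiable consonants are /ŋ/, /d/ (at most one coda consonant is licensed; onsets are limited to one consonant).
Inserting the epenthetic vowel yields /ŋ/ → /ŋa/, /d/ → /da/.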